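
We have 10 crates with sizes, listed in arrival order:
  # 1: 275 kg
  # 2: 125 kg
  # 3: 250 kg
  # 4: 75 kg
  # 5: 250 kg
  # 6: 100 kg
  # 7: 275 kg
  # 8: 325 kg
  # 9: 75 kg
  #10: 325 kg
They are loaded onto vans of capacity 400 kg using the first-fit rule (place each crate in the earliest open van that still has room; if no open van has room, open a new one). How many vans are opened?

  275 → van 1 (new)  [load 275/400]
  125 → van 1  [load 400/400]
  250 → van 2 (new)  [load 250/400]
  75 → van 2  [load 325/400]
  250 → van 3 (new)  [load 250/400]
  100 → van 3  [load 350/400]
  275 → van 4 (new)  [load 275/400]
  325 → van 5 (new)  [load 325/400]
  75 → van 2  [load 400/400]
  325 → van 6 (new)  [load 325/400]
6 vans opened.

6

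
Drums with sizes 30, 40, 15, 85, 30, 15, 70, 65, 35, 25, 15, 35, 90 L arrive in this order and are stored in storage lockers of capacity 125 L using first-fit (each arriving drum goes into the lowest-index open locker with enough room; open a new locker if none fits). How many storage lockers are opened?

5

  30 → locker 1 (new)  [load 30/125]
  40 → locker 1  [load 70/125]
  15 → locker 1  [load 85/125]
  85 → locker 2 (new)  [load 85/125]
  30 → locker 1  [load 115/125]
  15 → locker 2  [load 100/125]
  70 → locker 3 (new)  [load 70/125]
  65 → locker 4 (new)  [load 65/125]
  35 → locker 3  [load 105/125]
  25 → locker 2  [load 125/125]
  15 → locker 3  [load 120/125]
  35 → locker 4  [load 100/125]
  90 → locker 5 (new)  [load 90/125]
5 storage lockers opened.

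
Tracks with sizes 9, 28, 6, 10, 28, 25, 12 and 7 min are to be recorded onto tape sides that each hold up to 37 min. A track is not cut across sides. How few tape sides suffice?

4

Total = 28 + 28 + 25 + 12 + 10 + 9 + 7 + 6 = 125 min.
Lower bound: ⌈125/37⌉ = 4 tape sides.
A packing using 4 tape sides:
  side 1: 28 + 9 = 37
  side 2: 28 + 7 = 35
  side 3: 25 + 12 = 37
  side 4: 10 + 6 = 16
This matches the lower bound, so 4 is optimal.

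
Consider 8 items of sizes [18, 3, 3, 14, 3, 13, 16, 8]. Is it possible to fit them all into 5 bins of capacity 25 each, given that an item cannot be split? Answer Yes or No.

A valid assignment using 4 bins:
  bin 1: 18 + 3 + 3 = 24
  bin 2: 16 + 8 = 24
  bin 3: 14 + 3 = 17
  bin 4: 13 = 13
That uses only 4 ≤ 5, so 5 bins are enough.

Yes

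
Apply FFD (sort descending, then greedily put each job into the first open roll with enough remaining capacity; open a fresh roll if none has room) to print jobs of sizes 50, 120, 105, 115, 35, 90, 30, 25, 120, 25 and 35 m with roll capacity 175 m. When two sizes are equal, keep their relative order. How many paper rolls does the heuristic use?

Sorted descending: 120, 120, 115, 105, 90, 50, 35, 35, 30, 25, 25.
  120 → roll 1 (new)  [load 120/175]
  120 → roll 2 (new)  [load 120/175]
  115 → roll 3 (new)  [load 115/175]
  105 → roll 4 (new)  [load 105/175]
  90 → roll 5 (new)  [load 90/175]
  50 → roll 1  [load 170/175]
  35 → roll 2  [load 155/175]
  35 → roll 3  [load 150/175]
  30 → roll 4  [load 135/175]
  25 → roll 3  [load 175/175]
  25 → roll 4  [load 160/175]
5 paper rolls opened.

5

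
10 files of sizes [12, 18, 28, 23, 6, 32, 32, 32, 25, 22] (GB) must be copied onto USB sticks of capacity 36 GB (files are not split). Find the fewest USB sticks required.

Total = 32 + 32 + 32 + 28 + 25 + 23 + 22 + 18 + 12 + 6 = 230 GB.
Lower bound: ⌈230/36⌉ = 7 USB sticks.
A packing using 8 USB sticks:
  USB stick 1: 32 = 32
  USB stick 2: 32 = 32
  USB stick 3: 32 = 32
  USB stick 4: 28 + 6 = 34
  USB stick 5: 25 = 25
  USB stick 6: 23 + 12 = 35
  USB stick 7: 22 = 22
  USB stick 8: 18 = 18
No arrangement into 7 USB sticks stays within capacity, so 8 is optimal.

8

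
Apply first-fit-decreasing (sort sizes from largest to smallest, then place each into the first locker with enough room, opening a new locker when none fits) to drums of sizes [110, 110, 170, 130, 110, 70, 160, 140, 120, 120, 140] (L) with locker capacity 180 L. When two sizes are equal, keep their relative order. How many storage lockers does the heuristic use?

Sorted descending: 170, 160, 140, 140, 130, 120, 120, 110, 110, 110, 70.
  170 → locker 1 (new)  [load 170/180]
  160 → locker 2 (new)  [load 160/180]
  140 → locker 3 (new)  [load 140/180]
  140 → locker 4 (new)  [load 140/180]
  130 → locker 5 (new)  [load 130/180]
  120 → locker 6 (new)  [load 120/180]
  120 → locker 7 (new)  [load 120/180]
  110 → locker 8 (new)  [load 110/180]
  110 → locker 9 (new)  [load 110/180]
  110 → locker 10 (new)  [load 110/180]
  70 → locker 8  [load 180/180]
10 storage lockers opened.

10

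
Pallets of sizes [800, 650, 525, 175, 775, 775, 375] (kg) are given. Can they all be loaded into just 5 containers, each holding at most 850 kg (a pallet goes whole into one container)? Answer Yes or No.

Total = 4075 kg; ⌈4075/850⌉ = 5.
The bound of 5 does not rule out 5, but exhaustive search shows no assignment into 5 containers of capacity 850 kg exists — the minimum is 6.

No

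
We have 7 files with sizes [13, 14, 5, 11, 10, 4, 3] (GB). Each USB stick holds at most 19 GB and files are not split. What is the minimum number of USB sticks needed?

4

Total = 14 + 13 + 11 + 10 + 5 + 4 + 3 = 60 GB.
Lower bound: ⌈60/19⌉ = 4 USB sticks.
A packing using 4 USB sticks:
  USB stick 1: 14 + 5 = 19
  USB stick 2: 13 + 4 = 17
  USB stick 3: 11 + 3 = 14
  USB stick 4: 10 = 10
This matches the lower bound, so 4 is optimal.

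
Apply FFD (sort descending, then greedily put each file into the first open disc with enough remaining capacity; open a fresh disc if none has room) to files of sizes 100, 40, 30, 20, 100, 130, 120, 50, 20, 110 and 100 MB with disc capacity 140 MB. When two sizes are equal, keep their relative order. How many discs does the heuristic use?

Sorted descending: 130, 120, 110, 100, 100, 100, 50, 40, 30, 20, 20.
  130 → disc 1 (new)  [load 130/140]
  120 → disc 2 (new)  [load 120/140]
  110 → disc 3 (new)  [load 110/140]
  100 → disc 4 (new)  [load 100/140]
  100 → disc 5 (new)  [load 100/140]
  100 → disc 6 (new)  [load 100/140]
  50 → disc 7 (new)  [load 50/140]
  40 → disc 4  [load 140/140]
  30 → disc 3  [load 140/140]
  20 → disc 2  [load 140/140]
  20 → disc 5  [load 120/140]
7 discs opened.

7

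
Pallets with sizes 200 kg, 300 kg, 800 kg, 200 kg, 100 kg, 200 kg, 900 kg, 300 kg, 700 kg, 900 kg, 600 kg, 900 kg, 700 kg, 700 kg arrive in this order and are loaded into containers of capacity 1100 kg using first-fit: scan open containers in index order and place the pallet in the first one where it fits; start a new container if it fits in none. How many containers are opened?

9

  200 → container 1 (new)  [load 200/1100]
  300 → container 1  [load 500/1100]
  800 → container 2 (new)  [load 800/1100]
  200 → container 1  [load 700/1100]
  100 → container 1  [load 800/1100]
  200 → container 1  [load 1000/1100]
  900 → container 3 (new)  [load 900/1100]
  300 → container 2  [load 1100/1100]
  700 → container 4 (new)  [load 700/1100]
  900 → container 5 (new)  [load 900/1100]
  600 → container 6 (new)  [load 600/1100]
  900 → container 7 (new)  [load 900/1100]
  700 → container 8 (new)  [load 700/1100]
  700 → container 9 (new)  [load 700/1100]
9 containers opened.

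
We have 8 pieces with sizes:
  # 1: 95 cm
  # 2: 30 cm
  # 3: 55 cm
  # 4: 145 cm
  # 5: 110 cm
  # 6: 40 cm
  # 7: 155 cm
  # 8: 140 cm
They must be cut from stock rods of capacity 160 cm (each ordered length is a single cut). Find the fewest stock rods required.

Total = 155 + 145 + 140 + 110 + 95 + 55 + 40 + 30 = 770 cm.
Lower bound: ⌈770/160⌉ = 5 stock rods.
A packing using 6 stock rods:
  stock rod 1: 155 = 155
  stock rod 2: 145 = 145
  stock rod 3: 140 = 140
  stock rod 4: 110 + 40 = 150
  stock rod 5: 95 + 55 = 150
  stock rod 6: 30 = 30
No arrangement into 5 stock rods stays within capacity, so 6 is optimal.

6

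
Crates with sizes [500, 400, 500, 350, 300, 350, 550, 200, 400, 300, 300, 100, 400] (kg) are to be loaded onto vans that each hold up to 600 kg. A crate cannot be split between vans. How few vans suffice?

10

Total = 550 + 500 + 500 + 400 + 400 + 400 + 350 + 350 + 300 + 300 + 300 + 200 + 100 = 4650 kg.
Lower bound: ⌈4650/600⌉ = 8 vans.
A packing using 10 vans:
  van 1: 550 = 550
  van 2: 500 + 100 = 600
  van 3: 500 = 500
  van 4: 400 + 200 = 600
  van 5: 400 = 400
  van 6: 400 = 400
  van 7: 350 = 350
  van 8: 350 = 350
  van 9: 300 + 300 = 600
  van 10: 300 = 300
No arrangement into 9 vans stays within capacity, so 10 is optimal.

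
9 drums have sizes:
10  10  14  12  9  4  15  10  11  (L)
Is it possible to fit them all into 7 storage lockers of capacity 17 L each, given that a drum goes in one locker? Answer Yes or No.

No

Total = 95 L; ⌈95/17⌉ = 6.
8 drums each exceed half the capacity and cannot share a locker, forcing at least 8 storage lockers.
At least 8 storage lockers are required, but only 7 are allowed.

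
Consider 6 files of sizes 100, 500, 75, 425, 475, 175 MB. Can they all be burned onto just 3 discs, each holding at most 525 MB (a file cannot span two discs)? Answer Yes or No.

Total = 1750 MB; ⌈1750/525⌉ = 4.
At least 4 discs are required, but only 3 are allowed.

No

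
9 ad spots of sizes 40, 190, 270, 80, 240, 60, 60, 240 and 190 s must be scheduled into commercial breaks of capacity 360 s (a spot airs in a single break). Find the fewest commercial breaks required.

5

Total = 270 + 240 + 240 + 190 + 190 + 80 + 60 + 60 + 40 = 1370 s.
Lower bound: ⌈1370/360⌉ = 4 commercial breaks.
Also, 5 ad spots each exceed 180 s, and no two of those can share a break, so at least 5 commercial breaks are needed.
A packing using 5 commercial breaks:
  break 1: 270 + 80 = 350
  break 2: 240 + 60 + 60 = 360
  break 3: 240 + 40 = 280
  break 4: 190 = 190
  break 5: 190 = 190
This matches the lower bound, so 5 is optimal.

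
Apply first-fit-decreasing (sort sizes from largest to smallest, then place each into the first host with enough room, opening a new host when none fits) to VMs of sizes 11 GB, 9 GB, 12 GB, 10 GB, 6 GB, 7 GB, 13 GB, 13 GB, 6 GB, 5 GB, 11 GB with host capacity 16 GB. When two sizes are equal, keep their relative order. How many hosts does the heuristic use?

Sorted descending: 13, 13, 12, 11, 11, 10, 9, 7, 6, 6, 5.
  13 → host 1 (new)  [load 13/16]
  13 → host 2 (new)  [load 13/16]
  12 → host 3 (new)  [load 12/16]
  11 → host 4 (new)  [load 11/16]
  11 → host 5 (new)  [load 11/16]
  10 → host 6 (new)  [load 10/16]
  9 → host 7 (new)  [load 9/16]
  7 → host 7  [load 16/16]
  6 → host 6  [load 16/16]
  6 → host 8 (new)  [load 6/16]
  5 → host 4  [load 16/16]
8 hosts opened.

8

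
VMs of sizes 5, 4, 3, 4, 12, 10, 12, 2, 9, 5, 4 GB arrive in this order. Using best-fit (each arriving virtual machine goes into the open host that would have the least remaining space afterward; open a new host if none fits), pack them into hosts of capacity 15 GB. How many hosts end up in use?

  5 → host 1 (new)  [load 5/15]
  4 → host 1  [load 9/15]
  3 → host 1  [load 12/15]
  4 → host 2 (new)  [load 4/15]
  12 → host 3 (new)  [load 12/15]
  10 → host 2  [load 14/15]
  12 → host 4 (new)  [load 12/15]
  2 → host 1  [load 14/15]
  9 → host 5 (new)  [load 9/15]
  5 → host 5  [load 14/15]
  4 → host 6 (new)  [load 4/15]
6 hosts opened.

6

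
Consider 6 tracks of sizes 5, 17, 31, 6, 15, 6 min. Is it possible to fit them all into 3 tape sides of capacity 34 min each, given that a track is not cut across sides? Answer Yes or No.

Yes

A valid assignment using 3 tape sides:
  side 1: 31 = 31
  side 2: 17 + 15 = 32
  side 3: 6 + 6 + 5 = 17
Every load is within 34 min, so 3 tape sides suffice.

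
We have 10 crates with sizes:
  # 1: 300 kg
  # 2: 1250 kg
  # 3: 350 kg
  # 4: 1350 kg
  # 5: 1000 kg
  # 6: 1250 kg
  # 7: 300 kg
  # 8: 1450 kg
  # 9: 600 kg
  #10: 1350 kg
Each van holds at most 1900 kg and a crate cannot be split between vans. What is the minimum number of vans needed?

6

Total = 1450 + 1350 + 1350 + 1250 + 1250 + 1000 + 600 + 350 + 300 + 300 = 9200 kg.
Lower bound: ⌈9200/1900⌉ = 5 vans.
Also, 6 crates each exceed 950 kg, and no two of those can share a van, so at least 6 vans are needed.
A packing using 6 vans:
  van 1: 1450 + 350 = 1800
  van 2: 1350 + 300 = 1650
  van 3: 1350 + 300 = 1650
  van 4: 1250 + 600 = 1850
  van 5: 1250 = 1250
  van 6: 1000 = 1000
This matches the lower bound, so 6 is optimal.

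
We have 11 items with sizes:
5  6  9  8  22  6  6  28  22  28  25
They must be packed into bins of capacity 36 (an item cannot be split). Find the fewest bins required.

5

Total = 28 + 28 + 25 + 22 + 22 + 9 + 8 + 6 + 6 + 6 + 5 = 165.
Lower bound: ⌈165/36⌉ = 5 bins.
A packing using 5 bins:
  bin 1: 28 + 8 = 36
  bin 2: 28 + 6 = 34
  bin 3: 25 + 9 = 34
  bin 4: 22 + 6 + 6 = 34
  bin 5: 22 + 5 = 27
This matches the lower bound, so 5 is optimal.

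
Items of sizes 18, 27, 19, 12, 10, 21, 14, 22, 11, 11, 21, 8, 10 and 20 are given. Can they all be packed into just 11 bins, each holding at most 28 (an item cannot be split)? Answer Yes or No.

A valid assignment using 10 bins:
  bin 1: 27 = 27
  bin 2: 22 = 22
  bin 3: 21 = 21
  bin 4: 21 = 21
  bin 5: 20 + 8 = 28
  bin 6: 19 = 19
  bin 7: 18 + 10 = 28
  bin 8: 14 + 12 = 26
  bin 9: 11 + 11 = 22
  bin 10: 10 = 10
That uses only 10 ≤ 11, so 11 bins are enough.

Yes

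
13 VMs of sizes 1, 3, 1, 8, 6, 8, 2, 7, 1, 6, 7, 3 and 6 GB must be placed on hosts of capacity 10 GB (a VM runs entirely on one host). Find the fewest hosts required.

Total = 8 + 8 + 7 + 7 + 6 + 6 + 6 + 3 + 3 + 2 + 1 + 1 + 1 = 59 GB.
Lower bound: ⌈59/10⌉ = 6 hosts.
Also, 7 VMs each exceed 5 GB, and no two of those can share a host, so at least 7 hosts are needed.
A packing using 7 hosts:
  host 1: 8 + 2 = 10
  host 2: 8 + 1 + 1 = 10
  host 3: 7 + 3 = 10
  host 4: 7 + 3 = 10
  host 5: 6 + 1 = 7
  host 6: 6 = 6
  host 7: 6 = 6
This matches the lower bound, so 7 is optimal.

7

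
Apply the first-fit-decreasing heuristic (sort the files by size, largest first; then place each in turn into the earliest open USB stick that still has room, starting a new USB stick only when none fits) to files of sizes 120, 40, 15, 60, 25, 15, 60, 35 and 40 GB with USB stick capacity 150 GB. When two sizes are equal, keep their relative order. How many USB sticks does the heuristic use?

3

Sorted descending: 120, 60, 60, 40, 40, 35, 25, 15, 15.
  120 → USB stick 1 (new)  [load 120/150]
  60 → USB stick 2 (new)  [load 60/150]
  60 → USB stick 2  [load 120/150]
  40 → USB stick 3 (new)  [load 40/150]
  40 → USB stick 3  [load 80/150]
  35 → USB stick 3  [load 115/150]
  25 → USB stick 1  [load 145/150]
  15 → USB stick 2  [load 135/150]
  15 → USB stick 2  [load 150/150]
3 USB sticks opened.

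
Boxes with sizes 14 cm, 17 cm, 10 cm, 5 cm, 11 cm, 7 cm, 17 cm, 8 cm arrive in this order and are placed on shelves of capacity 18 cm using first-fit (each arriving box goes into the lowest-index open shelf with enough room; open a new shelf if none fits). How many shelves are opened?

6

  14 → shelf 1 (new)  [load 14/18]
  17 → shelf 2 (new)  [load 17/18]
  10 → shelf 3 (new)  [load 10/18]
  5 → shelf 3  [load 15/18]
  11 → shelf 4 (new)  [load 11/18]
  7 → shelf 4  [load 18/18]
  17 → shelf 5 (new)  [load 17/18]
  8 → shelf 6 (new)  [load 8/18]
6 shelves opened.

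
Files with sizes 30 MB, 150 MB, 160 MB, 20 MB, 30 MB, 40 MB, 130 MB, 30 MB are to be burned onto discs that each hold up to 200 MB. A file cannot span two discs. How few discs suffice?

3

Total = 160 + 150 + 130 + 40 + 30 + 30 + 30 + 20 = 590 MB.
Lower bound: ⌈590/200⌉ = 3 discs.
A packing using 3 discs:
  disc 1: 160 + 40 = 200
  disc 2: 150 + 30 + 20 = 200
  disc 3: 130 + 30 + 30 = 190
This matches the lower bound, so 3 is optimal.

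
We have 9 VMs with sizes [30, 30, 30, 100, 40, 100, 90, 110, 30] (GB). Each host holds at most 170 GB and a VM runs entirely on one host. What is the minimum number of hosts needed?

4

Total = 110 + 100 + 100 + 90 + 40 + 30 + 30 + 30 + 30 = 560 GB.
Lower bound: ⌈560/170⌉ = 4 hosts.
A packing using 4 hosts:
  host 1: 110 + 40 = 150
  host 2: 100 + 30 + 30 = 160
  host 3: 100 + 30 + 30 = 160
  host 4: 90 = 90
This matches the lower bound, so 4 is optimal.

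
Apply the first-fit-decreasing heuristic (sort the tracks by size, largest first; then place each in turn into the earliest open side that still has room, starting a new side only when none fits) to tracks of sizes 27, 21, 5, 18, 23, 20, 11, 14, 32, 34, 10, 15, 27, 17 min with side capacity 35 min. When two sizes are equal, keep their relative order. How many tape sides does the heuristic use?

9

Sorted descending: 34, 32, 27, 27, 23, 21, 20, 18, 17, 15, 14, 11, 10, 5.
  34 → side 1 (new)  [load 34/35]
  32 → side 2 (new)  [load 32/35]
  27 → side 3 (new)  [load 27/35]
  27 → side 4 (new)  [load 27/35]
  23 → side 5 (new)  [load 23/35]
  21 → side 6 (new)  [load 21/35]
  20 → side 7 (new)  [load 20/35]
  18 → side 8 (new)  [load 18/35]
  17 → side 8  [load 35/35]
  15 → side 7  [load 35/35]
  14 → side 6  [load 35/35]
  11 → side 5  [load 34/35]
  10 → side 9 (new)  [load 10/35]
  5 → side 3  [load 32/35]
9 tape sides opened.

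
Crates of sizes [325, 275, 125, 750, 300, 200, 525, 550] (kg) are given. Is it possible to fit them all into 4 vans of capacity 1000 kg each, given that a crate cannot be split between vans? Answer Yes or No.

A valid assignment using 4 vans:
  van 1: 750 + 200 = 950
  van 2: 550 + 325 + 125 = 1000
  van 3: 525 + 300 = 825
  van 4: 275 = 275
Every load is within 1000 kg, so 4 vans suffice.

Yes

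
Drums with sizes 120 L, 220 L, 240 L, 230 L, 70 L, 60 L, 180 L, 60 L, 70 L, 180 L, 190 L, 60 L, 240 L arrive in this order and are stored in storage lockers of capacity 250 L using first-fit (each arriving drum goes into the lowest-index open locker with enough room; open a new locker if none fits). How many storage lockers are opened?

  120 → locker 1 (new)  [load 120/250]
  220 → locker 2 (new)  [load 220/250]
  240 → locker 3 (new)  [load 240/250]
  230 → locker 4 (new)  [load 230/250]
  70 → locker 1  [load 190/250]
  60 → locker 1  [load 250/250]
  180 → locker 5 (new)  [load 180/250]
  60 → locker 5  [load 240/250]
  70 → locker 6 (new)  [load 70/250]
  180 → locker 6  [load 250/250]
  190 → locker 7 (new)  [load 190/250]
  60 → locker 7  [load 250/250]
  240 → locker 8 (new)  [load 240/250]
8 storage lockers opened.

8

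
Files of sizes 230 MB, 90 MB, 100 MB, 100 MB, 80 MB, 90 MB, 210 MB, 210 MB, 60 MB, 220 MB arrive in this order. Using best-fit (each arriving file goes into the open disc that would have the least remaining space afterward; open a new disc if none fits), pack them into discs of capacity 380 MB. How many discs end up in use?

  230 → disc 1 (new)  [load 230/380]
  90 → disc 1  [load 320/380]
  100 → disc 2 (new)  [load 100/380]
  100 → disc 2  [load 200/380]
  80 → disc 2  [load 280/380]
  90 → disc 2  [load 370/380]
  210 → disc 3 (new)  [load 210/380]
  210 → disc 4 (new)  [load 210/380]
  60 → disc 1  [load 380/380]
  220 → disc 5 (new)  [load 220/380]
5 discs opened.

5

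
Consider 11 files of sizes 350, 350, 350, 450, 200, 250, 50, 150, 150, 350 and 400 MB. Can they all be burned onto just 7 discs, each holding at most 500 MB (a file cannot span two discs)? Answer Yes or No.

Yes

A valid assignment using 7 discs:
  disc 1: 450 + 50 = 500
  disc 2: 400 = 400
  disc 3: 350 + 150 = 500
  disc 4: 350 + 150 = 500
  disc 5: 350 = 350
  disc 6: 350 = 350
  disc 7: 250 + 200 = 450
Every load is within 500 MB, so 7 discs suffice.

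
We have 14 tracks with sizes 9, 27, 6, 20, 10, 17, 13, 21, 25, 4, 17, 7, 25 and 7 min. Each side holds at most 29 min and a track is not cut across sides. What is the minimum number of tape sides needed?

Total = 27 + 25 + 25 + 21 + 20 + 17 + 17 + 13 + 10 + 9 + 7 + 7 + 6 + 4 = 208 min.
Lower bound: ⌈208/29⌉ = 8 tape sides.
A packing using 8 tape sides:
  side 1: 27 = 27
  side 2: 25 + 4 = 29
  side 3: 25 = 25
  side 4: 21 + 7 = 28
  side 5: 20 + 9 = 29
  side 6: 17 + 10 = 27
  side 7: 17 + 7 = 24
  side 8: 13 + 6 = 19
This matches the lower bound, so 8 is optimal.

8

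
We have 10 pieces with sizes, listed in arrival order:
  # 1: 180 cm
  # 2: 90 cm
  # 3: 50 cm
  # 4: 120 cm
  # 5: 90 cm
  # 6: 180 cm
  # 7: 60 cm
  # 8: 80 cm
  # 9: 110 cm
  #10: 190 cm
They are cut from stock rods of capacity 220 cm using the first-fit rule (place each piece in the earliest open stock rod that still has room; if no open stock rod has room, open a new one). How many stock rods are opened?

6

  180 → stock rod 1 (new)  [load 180/220]
  90 → stock rod 2 (new)  [load 90/220]
  50 → stock rod 2  [load 140/220]
  120 → stock rod 3 (new)  [load 120/220]
  90 → stock rod 3  [load 210/220]
  180 → stock rod 4 (new)  [load 180/220]
  60 → stock rod 2  [load 200/220]
  80 → stock rod 5 (new)  [load 80/220]
  110 → stock rod 5  [load 190/220]
  190 → stock rod 6 (new)  [load 190/220]
6 stock rods opened.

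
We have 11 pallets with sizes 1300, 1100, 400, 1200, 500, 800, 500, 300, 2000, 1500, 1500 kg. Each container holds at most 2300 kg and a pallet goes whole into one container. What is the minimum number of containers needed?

5

Total = 2000 + 1500 + 1500 + 1300 + 1200 + 1100 + 800 + 500 + 500 + 400 + 300 = 11100 kg.
Lower bound: ⌈11100/2300⌉ = 5 containers.
A packing using 5 containers:
  container 1: 2000 + 300 = 2300
  container 2: 1500 + 800 = 2300
  container 3: 1500 + 500 = 2000
  container 4: 1300 + 500 + 400 = 2200
  container 5: 1200 + 1100 = 2300
This matches the lower bound, so 5 is optimal.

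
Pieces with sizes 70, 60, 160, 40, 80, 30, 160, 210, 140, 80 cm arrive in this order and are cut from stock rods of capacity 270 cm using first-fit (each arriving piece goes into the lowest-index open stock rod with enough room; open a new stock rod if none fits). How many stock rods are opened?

5

  70 → stock rod 1 (new)  [load 70/270]
  60 → stock rod 1  [load 130/270]
  160 → stock rod 2 (new)  [load 160/270]
  40 → stock rod 1  [load 170/270]
  80 → stock rod 1  [load 250/270]
  30 → stock rod 2  [load 190/270]
  160 → stock rod 3 (new)  [load 160/270]
  210 → stock rod 4 (new)  [load 210/270]
  140 → stock rod 5 (new)  [load 140/270]
  80 → stock rod 2  [load 270/270]
5 stock rods opened.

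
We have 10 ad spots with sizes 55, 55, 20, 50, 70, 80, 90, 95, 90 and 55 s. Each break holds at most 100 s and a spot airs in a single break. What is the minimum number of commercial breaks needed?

Total = 95 + 90 + 90 + 80 + 70 + 55 + 55 + 55 + 50 + 20 = 660 s.
Lower bound: ⌈660/100⌉ = 7 commercial breaks.
Also, 8 ad spots each exceed 50 s, and no two of those can share a break, so at least 8 commercial breaks are needed.
A packing using 9 commercial breaks:
  break 1: 95 = 95
  break 2: 90 = 90
  break 3: 90 = 90
  break 4: 80 + 20 = 100
  break 5: 70 = 70
  break 6: 55 = 55
  break 7: 55 = 55
  break 8: 55 = 55
  break 9: 50 = 50
No arrangement into 8 commercial breaks stays within capacity, so 9 is optimal.

9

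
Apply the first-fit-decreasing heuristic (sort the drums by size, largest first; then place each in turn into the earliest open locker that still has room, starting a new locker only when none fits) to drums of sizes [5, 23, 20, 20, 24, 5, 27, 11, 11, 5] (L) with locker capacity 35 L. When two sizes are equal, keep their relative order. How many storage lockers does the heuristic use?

5

Sorted descending: 27, 24, 23, 20, 20, 11, 11, 5, 5, 5.
  27 → locker 1 (new)  [load 27/35]
  24 → locker 2 (new)  [load 24/35]
  23 → locker 3 (new)  [load 23/35]
  20 → locker 4 (new)  [load 20/35]
  20 → locker 5 (new)  [load 20/35]
  11 → locker 2  [load 35/35]
  11 → locker 3  [load 34/35]
  5 → locker 1  [load 32/35]
  5 → locker 4  [load 25/35]
  5 → locker 4  [load 30/35]
5 storage lockers opened.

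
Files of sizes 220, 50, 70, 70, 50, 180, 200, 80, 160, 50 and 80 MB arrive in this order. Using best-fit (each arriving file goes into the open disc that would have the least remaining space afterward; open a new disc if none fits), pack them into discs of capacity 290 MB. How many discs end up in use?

  220 → disc 1 (new)  [load 220/290]
  50 → disc 1  [load 270/290]
  70 → disc 2 (new)  [load 70/290]
  70 → disc 2  [load 140/290]
  50 → disc 2  [load 190/290]
  180 → disc 3 (new)  [load 180/290]
  200 → disc 4 (new)  [load 200/290]
  80 → disc 4  [load 280/290]
  160 → disc 5 (new)  [load 160/290]
  50 → disc 2  [load 240/290]
  80 → disc 3  [load 260/290]
5 discs opened.

5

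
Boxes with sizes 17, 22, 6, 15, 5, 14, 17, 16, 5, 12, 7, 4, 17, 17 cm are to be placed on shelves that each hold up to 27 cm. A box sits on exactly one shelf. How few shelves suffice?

8

Total = 22 + 17 + 17 + 17 + 17 + 16 + 15 + 14 + 12 + 7 + 6 + 5 + 5 + 4 = 174 cm.
Lower bound: ⌈174/27⌉ = 7 shelves.
Also, 8 boxes each exceed 27/2 cm, and no two of those can share a shelf, so at least 8 shelves are needed.
A packing using 8 shelves:
  shelf 1: 22 + 5 = 27
  shelf 2: 17 + 7 = 24
  shelf 3: 17 + 6 + 4 = 27
  shelf 4: 17 + 5 = 22
  shelf 5: 17 = 17
  shelf 6: 16 = 16
  shelf 7: 15 + 12 = 27
  shelf 8: 14 = 14
This matches the lower bound, so 8 is optimal.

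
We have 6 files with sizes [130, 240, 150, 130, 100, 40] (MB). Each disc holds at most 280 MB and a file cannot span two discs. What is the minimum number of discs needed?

3

Total = 240 + 150 + 130 + 130 + 100 + 40 = 790 MB.
Lower bound: ⌈790/280⌉ = 3 discs.
A packing using 3 discs:
  disc 1: 240 + 40 = 280
  disc 2: 150 + 130 = 280
  disc 3: 130 + 100 = 230
This matches the lower bound, so 3 is optimal.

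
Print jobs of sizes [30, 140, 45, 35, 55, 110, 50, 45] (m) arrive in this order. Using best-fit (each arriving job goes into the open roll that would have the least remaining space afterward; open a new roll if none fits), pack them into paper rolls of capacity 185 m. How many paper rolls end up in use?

3

  30 → roll 1 (new)  [load 30/185]
  140 → roll 1  [load 170/185]
  45 → roll 2 (new)  [load 45/185]
  35 → roll 2  [load 80/185]
  55 → roll 2  [load 135/185]
  110 → roll 3 (new)  [load 110/185]
  50 → roll 2  [load 185/185]
  45 → roll 3  [load 155/185]
3 paper rolls opened.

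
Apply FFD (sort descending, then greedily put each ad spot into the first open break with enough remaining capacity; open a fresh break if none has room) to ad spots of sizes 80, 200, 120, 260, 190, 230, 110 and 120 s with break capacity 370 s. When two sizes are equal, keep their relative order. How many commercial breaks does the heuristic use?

4

Sorted descending: 260, 230, 200, 190, 120, 120, 110, 80.
  260 → break 1 (new)  [load 260/370]
  230 → break 2 (new)  [load 230/370]
  200 → break 3 (new)  [load 200/370]
  190 → break 4 (new)  [load 190/370]
  120 → break 2  [load 350/370]
  120 → break 3  [load 320/370]
  110 → break 1  [load 370/370]
  80 → break 4  [load 270/370]
4 commercial breaks opened.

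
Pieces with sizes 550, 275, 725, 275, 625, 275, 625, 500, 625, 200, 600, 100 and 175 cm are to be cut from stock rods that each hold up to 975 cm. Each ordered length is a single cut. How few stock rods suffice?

Total = 725 + 625 + 625 + 625 + 600 + 550 + 500 + 275 + 275 + 275 + 200 + 175 + 100 = 5550 cm.
Lower bound: ⌈5550/975⌉ = 6 stock rods.
Also, 7 pieces each exceed 975/2 cm, and no two of those can share a stock rod, so at least 7 stock rods are needed.
A packing using 7 stock rods:
  stock rod 1: 725 + 200 = 925
  stock rod 2: 625 + 275 = 900
  stock rod 3: 625 + 275 = 900
  stock rod 4: 625 + 275 = 900
  stock rod 5: 600 + 175 + 100 = 875
  stock rod 6: 550 = 550
  stock rod 7: 500 = 500
This matches the lower bound, so 7 is optimal.

7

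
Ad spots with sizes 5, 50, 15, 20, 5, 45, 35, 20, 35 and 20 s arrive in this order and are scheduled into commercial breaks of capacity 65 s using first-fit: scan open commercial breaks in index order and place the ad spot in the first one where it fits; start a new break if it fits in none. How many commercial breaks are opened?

5

  5 → break 1 (new)  [load 5/65]
  50 → break 1  [load 55/65]
  15 → break 2 (new)  [load 15/65]
  20 → break 2  [load 35/65]
  5 → break 1  [load 60/65]
  45 → break 3 (new)  [load 45/65]
  35 → break 4 (new)  [load 35/65]
  20 → break 2  [load 55/65]
  35 → break 5 (new)  [load 35/65]
  20 → break 3  [load 65/65]
5 commercial breaks opened.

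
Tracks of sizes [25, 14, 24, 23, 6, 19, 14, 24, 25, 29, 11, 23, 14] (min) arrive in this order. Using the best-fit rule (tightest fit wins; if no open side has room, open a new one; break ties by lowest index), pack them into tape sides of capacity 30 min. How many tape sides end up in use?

10

  25 → side 1 (new)  [load 25/30]
  14 → side 2 (new)  [load 14/30]
  24 → side 3 (new)  [load 24/30]
  23 → side 4 (new)  [load 23/30]
  6 → side 3  [load 30/30]
  19 → side 5 (new)  [load 19/30]
  14 → side 2  [load 28/30]
  24 → side 6 (new)  [load 24/30]
  25 → side 7 (new)  [load 25/30]
  29 → side 8 (new)  [load 29/30]
  11 → side 5  [load 30/30]
  23 → side 9 (new)  [load 23/30]
  14 → side 10 (new)  [load 14/30]
10 tape sides opened.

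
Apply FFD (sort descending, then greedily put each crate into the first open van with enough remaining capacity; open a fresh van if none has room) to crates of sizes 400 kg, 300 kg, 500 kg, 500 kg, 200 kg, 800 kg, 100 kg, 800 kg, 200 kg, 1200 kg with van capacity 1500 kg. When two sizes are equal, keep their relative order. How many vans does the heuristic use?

Sorted descending: 1200, 800, 800, 500, 500, 400, 300, 200, 200, 100.
  1200 → van 1 (new)  [load 1200/1500]
  800 → van 2 (new)  [load 800/1500]
  800 → van 3 (new)  [load 800/1500]
  500 → van 2  [load 1300/1500]
  500 → van 3  [load 1300/1500]
  400 → van 4 (new)  [load 400/1500]
  300 → van 1  [load 1500/1500]
  200 → van 2  [load 1500/1500]
  200 → van 3  [load 1500/1500]
  100 → van 4  [load 500/1500]
4 vans opened.

4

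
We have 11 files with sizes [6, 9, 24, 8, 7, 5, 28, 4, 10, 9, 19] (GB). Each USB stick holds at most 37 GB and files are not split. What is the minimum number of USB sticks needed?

Total = 28 + 24 + 19 + 10 + 9 + 9 + 8 + 7 + 6 + 5 + 4 = 129 GB.
Lower bound: ⌈129/37⌉ = 4 USB sticks.
A packing using 4 USB sticks:
  USB stick 1: 28 + 9 = 37
  USB stick 2: 24 + 10 = 34
  USB stick 3: 19 + 9 + 8 = 36
  USB stick 4: 7 + 6 + 5 + 4 = 22
This matches the lower bound, so 4 is optimal.

4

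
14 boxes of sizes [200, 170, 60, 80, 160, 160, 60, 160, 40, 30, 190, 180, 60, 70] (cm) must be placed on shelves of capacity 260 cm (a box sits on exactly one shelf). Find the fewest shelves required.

7

Total = 200 + 190 + 180 + 170 + 160 + 160 + 160 + 80 + 70 + 60 + 60 + 60 + 40 + 30 = 1620 cm.
Lower bound: ⌈1620/260⌉ = 7 shelves.
A packing using 7 shelves:
  shelf 1: 200 + 60 = 260
  shelf 2: 190 + 70 = 260
  shelf 3: 180 + 80 = 260
  shelf 4: 170 + 60 + 30 = 260
  shelf 5: 160 + 60 + 40 = 260
  shelf 6: 160 = 160
  shelf 7: 160 = 160
This matches the lower bound, so 7 is optimal.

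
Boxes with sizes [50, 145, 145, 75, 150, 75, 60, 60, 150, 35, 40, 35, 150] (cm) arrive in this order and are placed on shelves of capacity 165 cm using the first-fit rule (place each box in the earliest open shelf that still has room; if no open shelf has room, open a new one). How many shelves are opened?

  50 → shelf 1 (new)  [load 50/165]
  145 → shelf 2 (new)  [load 145/165]
  145 → shelf 3 (new)  [load 145/165]
  75 → shelf 1  [load 125/165]
  150 → shelf 4 (new)  [load 150/165]
  75 → shelf 5 (new)  [load 75/165]
  60 → shelf 5  [load 135/165]
  60 → shelf 6 (new)  [load 60/165]
  150 → shelf 7 (new)  [load 150/165]
  35 → shelf 1  [load 160/165]
  40 → shelf 6  [load 100/165]
  35 → shelf 6  [load 135/165]
  150 → shelf 8 (new)  [load 150/165]
8 shelves opened.

8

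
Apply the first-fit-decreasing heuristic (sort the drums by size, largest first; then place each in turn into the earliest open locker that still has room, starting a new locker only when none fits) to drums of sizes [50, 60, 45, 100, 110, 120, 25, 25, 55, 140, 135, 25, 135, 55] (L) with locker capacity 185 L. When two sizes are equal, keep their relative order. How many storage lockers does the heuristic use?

Sorted descending: 140, 135, 135, 120, 110, 100, 60, 55, 55, 50, 45, 25, 25, 25.
  140 → locker 1 (new)  [load 140/185]
  135 → locker 2 (new)  [load 135/185]
  135 → locker 3 (new)  [load 135/185]
  120 → locker 4 (new)  [load 120/185]
  110 → locker 5 (new)  [load 110/185]
  100 → locker 6 (new)  [load 100/185]
  60 → locker 4  [load 180/185]
  55 → locker 5  [load 165/185]
  55 → locker 6  [load 155/185]
  50 → locker 2  [load 185/185]
  45 → locker 1  [load 185/185]
  25 → locker 3  [load 160/185]
  25 → locker 3  [load 185/185]
  25 → locker 6  [load 180/185]
6 storage lockers opened.

6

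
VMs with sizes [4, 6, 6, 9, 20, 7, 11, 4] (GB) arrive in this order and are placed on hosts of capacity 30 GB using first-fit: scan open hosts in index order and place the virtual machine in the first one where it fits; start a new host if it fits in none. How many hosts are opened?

3

  4 → host 1 (new)  [load 4/30]
  6 → host 1  [load 10/30]
  6 → host 1  [load 16/30]
  9 → host 1  [load 25/30]
  20 → host 2 (new)  [load 20/30]
  7 → host 2  [load 27/30]
  11 → host 3 (new)  [load 11/30]
  4 → host 1  [load 29/30]
3 hosts opened.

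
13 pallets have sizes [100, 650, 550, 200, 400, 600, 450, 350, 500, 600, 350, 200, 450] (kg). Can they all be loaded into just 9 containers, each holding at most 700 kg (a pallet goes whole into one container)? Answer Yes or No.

A valid assignment using 9 containers:
  container 1: 650 = 650
  container 2: 600 + 100 = 700
  container 3: 600 = 600
  container 4: 550 = 550
  container 5: 500 + 200 = 700
  container 6: 450 + 200 = 650
  container 7: 450 = 450
  container 8: 400 = 400
  container 9: 350 + 350 = 700
Every load is within 700 kg, so 9 containers suffice.

Yes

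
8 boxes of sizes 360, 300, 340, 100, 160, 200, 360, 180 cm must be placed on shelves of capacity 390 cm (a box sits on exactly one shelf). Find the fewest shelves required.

6

Total = 360 + 360 + 340 + 300 + 200 + 180 + 160 + 100 = 2000 cm.
Lower bound: ⌈2000/390⌉ = 6 shelves.
A packing using 6 shelves:
  shelf 1: 360 = 360
  shelf 2: 360 = 360
  shelf 3: 340 = 340
  shelf 4: 300 = 300
  shelf 5: 200 + 180 = 380
  shelf 6: 160 + 100 = 260
This matches the lower bound, so 6 is optimal.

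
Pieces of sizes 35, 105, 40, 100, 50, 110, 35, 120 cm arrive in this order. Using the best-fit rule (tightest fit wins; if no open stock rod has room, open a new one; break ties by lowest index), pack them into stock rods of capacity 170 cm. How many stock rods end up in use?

  35 → stock rod 1 (new)  [load 35/170]
  105 → stock rod 1  [load 140/170]
  40 → stock rod 2 (new)  [load 40/170]
  100 → stock rod 2  [load 140/170]
  50 → stock rod 3 (new)  [load 50/170]
  110 → stock rod 3  [load 160/170]
  35 → stock rod 4 (new)  [load 35/170]
  120 → stock rod 4  [load 155/170]
4 stock rods opened.

4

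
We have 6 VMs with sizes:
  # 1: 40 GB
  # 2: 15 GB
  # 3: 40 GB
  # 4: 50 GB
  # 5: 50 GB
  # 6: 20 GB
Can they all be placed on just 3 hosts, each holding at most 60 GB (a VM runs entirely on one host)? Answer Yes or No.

Total = 215 GB; ⌈215/60⌉ = 4.
At least 4 hosts are required, but only 3 are allowed.

No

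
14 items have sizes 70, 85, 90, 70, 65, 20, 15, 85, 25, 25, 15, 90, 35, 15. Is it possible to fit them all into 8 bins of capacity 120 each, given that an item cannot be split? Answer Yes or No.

Yes

A valid assignment using 7 bins:
  bin 1: 90 + 25 = 115
  bin 2: 90 + 25 = 115
  bin 3: 85 + 35 = 120
  bin 4: 85 + 20 + 15 = 120
  bin 5: 70 + 15 + 15 = 100
  bin 6: 70 = 70
  bin 7: 65 = 65
That uses only 7 ≤ 8, so 8 bins are enough.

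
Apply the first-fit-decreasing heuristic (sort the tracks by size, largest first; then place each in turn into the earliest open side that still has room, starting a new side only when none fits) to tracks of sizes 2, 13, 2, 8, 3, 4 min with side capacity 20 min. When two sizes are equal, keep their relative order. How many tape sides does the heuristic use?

Sorted descending: 13, 8, 4, 3, 2, 2.
  13 → side 1 (new)  [load 13/20]
  8 → side 2 (new)  [load 8/20]
  4 → side 1  [load 17/20]
  3 → side 1  [load 20/20]
  2 → side 2  [load 10/20]
  2 → side 2  [load 12/20]
2 tape sides opened.

2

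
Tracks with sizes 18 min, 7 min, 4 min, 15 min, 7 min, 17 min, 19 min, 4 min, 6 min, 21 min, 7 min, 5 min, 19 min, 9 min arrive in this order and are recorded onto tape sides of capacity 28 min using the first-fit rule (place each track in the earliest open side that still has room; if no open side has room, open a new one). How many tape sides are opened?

  18 → side 1 (new)  [load 18/28]
  7 → side 1  [load 25/28]
  4 → side 2 (new)  [load 4/28]
  15 → side 2  [load 19/28]
  7 → side 2  [load 26/28]
  17 → side 3 (new)  [load 17/28]
  19 → side 4 (new)  [load 19/28]
  4 → side 3  [load 21/28]
  6 → side 3  [load 27/28]
  21 → side 5 (new)  [load 21/28]
  7 → side 4  [load 26/28]
  5 → side 5  [load 26/28]
  19 → side 6 (new)  [load 19/28]
  9 → side 6  [load 28/28]
6 tape sides opened.

6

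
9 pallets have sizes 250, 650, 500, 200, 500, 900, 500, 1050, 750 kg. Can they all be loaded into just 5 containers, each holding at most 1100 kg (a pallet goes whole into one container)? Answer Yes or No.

No

Total = 5300 kg; ⌈5300/1100⌉ = 5.
The bound of 5 does not rule out 5, but exhaustive search shows no assignment into 5 containers of capacity 1100 kg exists — the minimum is 6.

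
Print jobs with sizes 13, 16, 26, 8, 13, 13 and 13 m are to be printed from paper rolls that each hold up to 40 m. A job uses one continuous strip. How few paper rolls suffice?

Total = 26 + 16 + 13 + 13 + 13 + 13 + 8 = 102 m.
Lower bound: ⌈102/40⌉ = 3 paper rolls.
A packing using 3 paper rolls:
  roll 1: 26 + 13 = 39
  roll 2: 16 + 13 + 8 = 37
  roll 3: 13 + 13 = 26
This matches the lower bound, so 3 is optimal.

3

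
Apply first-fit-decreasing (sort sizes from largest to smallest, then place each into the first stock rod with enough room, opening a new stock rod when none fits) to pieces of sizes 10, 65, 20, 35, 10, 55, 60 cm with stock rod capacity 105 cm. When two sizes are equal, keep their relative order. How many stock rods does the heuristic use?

3

Sorted descending: 65, 60, 55, 35, 20, 10, 10.
  65 → stock rod 1 (new)  [load 65/105]
  60 → stock rod 2 (new)  [load 60/105]
  55 → stock rod 3 (new)  [load 55/105]
  35 → stock rod 1  [load 100/105]
  20 → stock rod 2  [load 80/105]
  10 → stock rod 2  [load 90/105]
  10 → stock rod 2  [load 100/105]
3 stock rods opened.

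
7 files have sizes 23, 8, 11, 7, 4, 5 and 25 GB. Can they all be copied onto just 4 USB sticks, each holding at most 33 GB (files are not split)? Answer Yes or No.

Yes

A valid assignment using 3 USB sticks:
  USB stick 1: 25 + 8 = 33
  USB stick 2: 23 + 7 = 30
  USB stick 3: 11 + 5 + 4 = 20
That uses only 3 ≤ 4, so 4 USB sticks are enough.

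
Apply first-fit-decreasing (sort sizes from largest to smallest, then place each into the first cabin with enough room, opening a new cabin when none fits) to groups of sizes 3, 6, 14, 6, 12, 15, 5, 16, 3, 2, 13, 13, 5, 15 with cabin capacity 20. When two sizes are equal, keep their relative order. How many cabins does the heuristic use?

Sorted descending: 16, 15, 15, 14, 13, 13, 12, 6, 6, 5, 5, 3, 3, 2.
  16 → cabin 1 (new)  [load 16/20]
  15 → cabin 2 (new)  [load 15/20]
  15 → cabin 3 (new)  [load 15/20]
  14 → cabin 4 (new)  [load 14/20]
  13 → cabin 5 (new)  [load 13/20]
  13 → cabin 6 (new)  [load 13/20]
  12 → cabin 7 (new)  [load 12/20]
  6 → cabin 4  [load 20/20]
  6 → cabin 5  [load 19/20]
  5 → cabin 2  [load 20/20]
  5 → cabin 3  [load 20/20]
  3 → cabin 1  [load 19/20]
  3 → cabin 6  [load 16/20]
  2 → cabin 6  [load 18/20]
7 cabins opened.

7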